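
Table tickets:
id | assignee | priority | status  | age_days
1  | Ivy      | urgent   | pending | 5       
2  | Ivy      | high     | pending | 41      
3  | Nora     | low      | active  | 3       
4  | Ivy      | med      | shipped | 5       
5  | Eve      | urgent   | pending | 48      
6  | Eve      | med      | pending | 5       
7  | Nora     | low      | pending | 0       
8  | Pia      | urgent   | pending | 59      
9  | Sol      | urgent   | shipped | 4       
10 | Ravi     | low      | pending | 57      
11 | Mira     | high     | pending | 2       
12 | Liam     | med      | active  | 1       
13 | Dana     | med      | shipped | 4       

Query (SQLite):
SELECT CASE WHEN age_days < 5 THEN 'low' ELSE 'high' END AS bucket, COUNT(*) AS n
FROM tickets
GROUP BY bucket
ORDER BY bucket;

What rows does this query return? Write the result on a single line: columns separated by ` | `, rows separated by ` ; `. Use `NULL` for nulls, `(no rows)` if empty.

high | 7 ; low | 6

Bucket rows by age_days < 5 → 'low' else 'high'; count each bucket.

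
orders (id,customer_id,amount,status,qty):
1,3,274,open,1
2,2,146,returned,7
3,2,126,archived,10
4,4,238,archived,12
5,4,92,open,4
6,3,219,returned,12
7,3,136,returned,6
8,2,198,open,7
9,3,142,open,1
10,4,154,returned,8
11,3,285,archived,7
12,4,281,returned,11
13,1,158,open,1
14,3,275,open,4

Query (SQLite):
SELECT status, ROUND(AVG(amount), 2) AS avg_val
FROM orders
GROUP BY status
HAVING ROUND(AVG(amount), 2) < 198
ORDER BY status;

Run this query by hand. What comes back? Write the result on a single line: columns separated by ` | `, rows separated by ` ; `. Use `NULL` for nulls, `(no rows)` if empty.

Partition orders by status; compute ROUND(AVG(amount), 2) within each group.
HAVING: keep groups where ROUND(AVG(amount), 2) < 198.
  archived: ids {3, 4, 11} → ROUND(AVG(amount), 2)=216.33
  open: ids {1, 5, 8, 9, 13, 14} → ROUND(AVG(amount), 2)=189.83
  returned: ids {2, 6, 7, 10, 12} → ROUND(AVG(amount), 2)=187.2

open | 189.83 ; returned | 187.2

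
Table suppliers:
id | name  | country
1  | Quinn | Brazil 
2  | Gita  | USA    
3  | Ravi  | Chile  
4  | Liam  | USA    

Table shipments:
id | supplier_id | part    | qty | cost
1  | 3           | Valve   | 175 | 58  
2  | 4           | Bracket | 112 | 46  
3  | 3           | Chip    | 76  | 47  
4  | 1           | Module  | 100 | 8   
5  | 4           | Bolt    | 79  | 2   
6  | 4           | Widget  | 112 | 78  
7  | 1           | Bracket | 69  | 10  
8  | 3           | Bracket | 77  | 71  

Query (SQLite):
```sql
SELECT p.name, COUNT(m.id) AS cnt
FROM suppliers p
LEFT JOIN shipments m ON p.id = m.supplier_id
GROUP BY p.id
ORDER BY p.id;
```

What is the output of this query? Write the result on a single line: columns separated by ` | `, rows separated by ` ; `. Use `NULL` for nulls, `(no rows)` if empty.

Quinn | 2 ; Gita | 0 ; Ravi | 3 ; Liam | 3

LEFT JOIN keeps every suppliers row; unmatched ones get NULL for shipments columns.
Group by suppliers.id and compute COUNT(m.id). COUNT(col) of an all-NULL group is 0.
  1: ids {4, 7} → COUNT(m.id)=2
  2: ids {—} → COUNT(m.id)=0
  3: ids {1, 3, 8} → COUNT(m.id)=3
  4: ids {2, 5, 6} → COUNT(m.id)=3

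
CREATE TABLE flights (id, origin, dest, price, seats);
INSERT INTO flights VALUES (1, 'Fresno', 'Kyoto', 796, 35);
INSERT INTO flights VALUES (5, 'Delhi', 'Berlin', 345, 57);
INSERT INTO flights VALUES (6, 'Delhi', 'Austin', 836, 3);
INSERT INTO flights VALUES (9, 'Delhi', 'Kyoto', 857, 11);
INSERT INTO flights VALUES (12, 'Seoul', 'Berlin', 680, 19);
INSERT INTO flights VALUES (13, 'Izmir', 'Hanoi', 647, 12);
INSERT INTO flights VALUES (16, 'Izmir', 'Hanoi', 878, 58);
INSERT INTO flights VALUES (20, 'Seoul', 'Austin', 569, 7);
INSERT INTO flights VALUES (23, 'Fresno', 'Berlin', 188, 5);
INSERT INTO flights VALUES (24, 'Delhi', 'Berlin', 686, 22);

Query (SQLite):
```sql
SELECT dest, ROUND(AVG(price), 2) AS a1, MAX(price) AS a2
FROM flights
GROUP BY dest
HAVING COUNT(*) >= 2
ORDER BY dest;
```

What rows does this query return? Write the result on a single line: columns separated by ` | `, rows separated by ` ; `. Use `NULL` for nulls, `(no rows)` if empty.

Group flights by dest.
Per group compute: ROUND(AVG(price), 2), MAX(price).
HAVING: drop groups with fewer than 2 rows.
  Austin: ids {6, 20} → ROUND(AVG(price), 2)=702.5, MAX(price)=836
  Berlin: ids {5, 12, 23, 24} → ROUND(AVG(price), 2)=474.75, MAX(price)=686
  Hanoi: ids {13, 16} → ROUND(AVG(price), 2)=762.5, MAX(price)=878
  Kyoto: ids {1, 9} → ROUND(AVG(price), 2)=826.5, MAX(price)=857

Austin | 702.5 | 836 ; Berlin | 474.75 | 686 ; Hanoi | 762.5 | 878 ; Kyoto | 826.5 | 857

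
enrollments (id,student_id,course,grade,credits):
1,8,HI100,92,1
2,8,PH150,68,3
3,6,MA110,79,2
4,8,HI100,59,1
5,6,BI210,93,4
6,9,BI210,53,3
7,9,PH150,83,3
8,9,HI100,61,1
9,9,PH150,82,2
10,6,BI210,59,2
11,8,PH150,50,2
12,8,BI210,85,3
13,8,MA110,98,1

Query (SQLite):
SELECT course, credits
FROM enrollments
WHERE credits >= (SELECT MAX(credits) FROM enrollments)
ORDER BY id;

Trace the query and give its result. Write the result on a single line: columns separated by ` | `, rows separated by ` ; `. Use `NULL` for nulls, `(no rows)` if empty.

Scalar subquery: MAX(credits) over all enrollments rows = 4.
Keep rows where credits >= that value.

BI210 | 4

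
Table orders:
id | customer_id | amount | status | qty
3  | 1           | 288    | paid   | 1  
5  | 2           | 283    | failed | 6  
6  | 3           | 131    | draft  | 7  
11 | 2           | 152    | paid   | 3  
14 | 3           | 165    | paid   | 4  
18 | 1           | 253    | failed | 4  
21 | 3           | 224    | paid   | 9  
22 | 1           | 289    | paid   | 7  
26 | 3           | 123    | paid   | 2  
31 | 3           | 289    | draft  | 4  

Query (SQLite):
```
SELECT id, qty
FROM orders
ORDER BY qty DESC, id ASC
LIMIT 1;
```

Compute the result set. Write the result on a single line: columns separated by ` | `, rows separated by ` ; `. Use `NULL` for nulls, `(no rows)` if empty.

21 | 9

Sort by qty desc, tiebreak id asc: (9, id=21), (7, id=6), (7, id=22), (6, id=5) …. Take first 1.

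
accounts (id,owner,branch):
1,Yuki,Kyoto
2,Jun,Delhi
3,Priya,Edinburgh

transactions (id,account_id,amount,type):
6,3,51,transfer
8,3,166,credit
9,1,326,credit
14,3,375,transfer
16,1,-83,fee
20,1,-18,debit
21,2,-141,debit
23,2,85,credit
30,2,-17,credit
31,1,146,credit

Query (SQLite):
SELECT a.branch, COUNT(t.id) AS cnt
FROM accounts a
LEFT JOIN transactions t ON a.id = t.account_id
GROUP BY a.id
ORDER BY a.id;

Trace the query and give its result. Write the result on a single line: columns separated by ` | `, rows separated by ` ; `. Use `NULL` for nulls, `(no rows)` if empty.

Kyoto | 4 ; Delhi | 3 ; Edinburgh | 3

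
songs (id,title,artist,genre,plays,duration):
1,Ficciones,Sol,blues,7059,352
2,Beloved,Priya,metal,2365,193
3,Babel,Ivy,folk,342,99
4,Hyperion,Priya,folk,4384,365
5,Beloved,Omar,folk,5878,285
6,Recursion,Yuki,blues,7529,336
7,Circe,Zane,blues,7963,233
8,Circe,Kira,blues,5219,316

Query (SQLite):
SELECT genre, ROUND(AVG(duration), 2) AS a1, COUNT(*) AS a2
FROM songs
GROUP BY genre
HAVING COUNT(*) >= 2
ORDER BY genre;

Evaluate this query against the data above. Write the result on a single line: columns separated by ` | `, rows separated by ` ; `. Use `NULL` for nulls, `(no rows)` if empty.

Group songs by genre.
Per group compute: ROUND(AVG(duration), 2), COUNT(*).
HAVING: drop groups with fewer than 2 rows.
  blues: ids {1, 6, 7, 8} → ROUND(AVG(duration), 2)=309.25, COUNT(*)=4
  folk: ids {3, 4, 5} → ROUND(AVG(duration), 2)=249.67, COUNT(*)=3
  metal: ids {2} → ROUND(AVG(duration), 2)=193, COUNT(*)=1

blues | 309.25 | 4 ; folk | 249.67 | 3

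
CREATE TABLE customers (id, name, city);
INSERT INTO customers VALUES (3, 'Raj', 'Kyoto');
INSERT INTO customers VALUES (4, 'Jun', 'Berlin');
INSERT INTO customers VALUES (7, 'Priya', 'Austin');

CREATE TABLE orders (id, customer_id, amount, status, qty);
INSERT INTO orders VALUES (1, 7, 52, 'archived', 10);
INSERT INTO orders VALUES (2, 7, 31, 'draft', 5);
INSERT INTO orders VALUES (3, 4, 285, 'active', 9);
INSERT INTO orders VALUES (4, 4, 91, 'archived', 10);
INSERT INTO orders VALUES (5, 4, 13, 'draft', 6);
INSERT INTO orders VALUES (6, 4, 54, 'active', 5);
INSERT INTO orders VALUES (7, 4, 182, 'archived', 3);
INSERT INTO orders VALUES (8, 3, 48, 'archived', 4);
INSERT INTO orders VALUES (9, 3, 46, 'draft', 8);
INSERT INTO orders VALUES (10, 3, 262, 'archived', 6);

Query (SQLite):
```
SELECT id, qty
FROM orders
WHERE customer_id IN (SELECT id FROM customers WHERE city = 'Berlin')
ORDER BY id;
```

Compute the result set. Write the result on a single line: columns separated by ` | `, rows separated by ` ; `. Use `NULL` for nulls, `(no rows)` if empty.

3 | 9 ; 4 | 10 ; 5 | 6 ; 6 | 5 ; 7 | 3

Inner query: customers.id where city = 'Berlin'.
Outer: keep orders rows whose customer_id is in that set.
Inner query → {4}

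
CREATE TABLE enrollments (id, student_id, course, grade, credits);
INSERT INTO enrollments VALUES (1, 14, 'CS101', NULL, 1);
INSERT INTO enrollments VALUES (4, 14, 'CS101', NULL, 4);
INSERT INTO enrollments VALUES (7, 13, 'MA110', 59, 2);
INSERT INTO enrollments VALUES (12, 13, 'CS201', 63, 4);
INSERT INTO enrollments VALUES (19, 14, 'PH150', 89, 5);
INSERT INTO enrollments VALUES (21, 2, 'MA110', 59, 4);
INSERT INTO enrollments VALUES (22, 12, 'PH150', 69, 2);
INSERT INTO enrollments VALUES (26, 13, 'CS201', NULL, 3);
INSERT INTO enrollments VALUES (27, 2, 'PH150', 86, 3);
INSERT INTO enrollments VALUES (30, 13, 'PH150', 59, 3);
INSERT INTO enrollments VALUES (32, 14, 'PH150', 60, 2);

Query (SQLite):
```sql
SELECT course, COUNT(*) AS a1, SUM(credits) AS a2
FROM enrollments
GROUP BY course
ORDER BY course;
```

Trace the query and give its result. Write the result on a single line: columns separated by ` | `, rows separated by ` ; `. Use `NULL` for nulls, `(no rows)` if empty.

CS101 | 2 | 5 ; CS201 | 2 | 7 ; MA110 | 2 | 6 ; PH150 | 5 | 15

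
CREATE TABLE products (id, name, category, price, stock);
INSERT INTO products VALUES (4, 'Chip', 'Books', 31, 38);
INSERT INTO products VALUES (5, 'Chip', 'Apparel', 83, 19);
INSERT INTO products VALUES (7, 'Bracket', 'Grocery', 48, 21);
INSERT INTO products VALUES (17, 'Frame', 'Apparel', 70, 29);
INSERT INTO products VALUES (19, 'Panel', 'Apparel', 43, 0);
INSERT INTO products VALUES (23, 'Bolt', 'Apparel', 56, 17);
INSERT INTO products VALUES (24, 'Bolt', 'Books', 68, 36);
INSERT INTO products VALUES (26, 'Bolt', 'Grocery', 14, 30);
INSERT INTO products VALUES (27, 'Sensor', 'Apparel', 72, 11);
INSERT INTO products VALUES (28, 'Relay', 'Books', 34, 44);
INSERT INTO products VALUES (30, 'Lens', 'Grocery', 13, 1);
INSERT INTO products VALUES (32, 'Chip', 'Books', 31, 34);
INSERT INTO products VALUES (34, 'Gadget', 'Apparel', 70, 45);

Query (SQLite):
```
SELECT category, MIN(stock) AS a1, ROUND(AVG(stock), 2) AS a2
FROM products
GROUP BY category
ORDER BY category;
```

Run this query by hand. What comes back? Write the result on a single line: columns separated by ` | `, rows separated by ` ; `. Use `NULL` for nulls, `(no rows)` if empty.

Apparel | 0 | 20.17 ; Books | 34 | 38 ; Grocery | 1 | 17.33

Group products by category.
Per group compute: MIN(stock), ROUND(AVG(stock), 2).
  Apparel: ids {5, 17, 19, 23, 27, 34} → MIN(stock)=0, ROUND(AVG(stock), 2)=20.17
  Books: ids {4, 24, 28, 32} → MIN(stock)=34, ROUND(AVG(stock), 2)=38
  Grocery: ids {7, 26, 30} → MIN(stock)=1, ROUND(AVG(stock), 2)=17.33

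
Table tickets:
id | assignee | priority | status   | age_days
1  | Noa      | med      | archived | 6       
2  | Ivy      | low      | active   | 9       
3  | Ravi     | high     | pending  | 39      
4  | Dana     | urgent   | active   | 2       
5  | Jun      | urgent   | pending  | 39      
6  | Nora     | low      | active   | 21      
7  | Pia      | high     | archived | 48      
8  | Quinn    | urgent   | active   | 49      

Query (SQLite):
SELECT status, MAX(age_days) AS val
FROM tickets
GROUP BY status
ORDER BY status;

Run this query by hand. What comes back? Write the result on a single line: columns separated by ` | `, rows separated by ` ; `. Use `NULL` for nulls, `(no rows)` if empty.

active | 49 ; archived | 48 ; pending | 39

Partition tickets by status; compute MAX(age_days) within each group.
  active: ids {2, 4, 6, 8} → MAX(age_days)=49
  archived: ids {1, 7} → MAX(age_days)=48
  pending: ids {3, 5} → MAX(age_days)=39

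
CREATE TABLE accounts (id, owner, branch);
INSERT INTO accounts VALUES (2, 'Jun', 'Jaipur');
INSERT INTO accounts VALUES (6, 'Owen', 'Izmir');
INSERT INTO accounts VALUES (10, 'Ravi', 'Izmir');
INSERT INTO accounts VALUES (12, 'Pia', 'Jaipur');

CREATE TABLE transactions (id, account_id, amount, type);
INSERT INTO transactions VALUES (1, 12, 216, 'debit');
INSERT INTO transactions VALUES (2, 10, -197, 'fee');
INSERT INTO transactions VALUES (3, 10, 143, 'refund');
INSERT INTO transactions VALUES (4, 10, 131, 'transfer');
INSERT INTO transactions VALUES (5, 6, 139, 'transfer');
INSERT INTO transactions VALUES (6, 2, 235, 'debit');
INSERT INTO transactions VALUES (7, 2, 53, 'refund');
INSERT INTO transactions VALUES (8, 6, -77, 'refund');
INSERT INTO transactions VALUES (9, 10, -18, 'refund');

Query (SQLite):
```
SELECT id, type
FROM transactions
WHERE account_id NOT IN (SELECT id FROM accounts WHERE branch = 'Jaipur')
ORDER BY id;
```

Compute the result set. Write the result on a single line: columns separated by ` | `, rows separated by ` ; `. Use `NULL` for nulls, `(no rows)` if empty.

2 | fee ; 3 | refund ; 4 | transfer ; 5 | transfer ; 8 | refund ; 9 | refund

Inner query: accounts.id where branch = 'Jaipur'.
Outer: keep transactions rows whose account_id is not in that set.
Inner query → {2, 12}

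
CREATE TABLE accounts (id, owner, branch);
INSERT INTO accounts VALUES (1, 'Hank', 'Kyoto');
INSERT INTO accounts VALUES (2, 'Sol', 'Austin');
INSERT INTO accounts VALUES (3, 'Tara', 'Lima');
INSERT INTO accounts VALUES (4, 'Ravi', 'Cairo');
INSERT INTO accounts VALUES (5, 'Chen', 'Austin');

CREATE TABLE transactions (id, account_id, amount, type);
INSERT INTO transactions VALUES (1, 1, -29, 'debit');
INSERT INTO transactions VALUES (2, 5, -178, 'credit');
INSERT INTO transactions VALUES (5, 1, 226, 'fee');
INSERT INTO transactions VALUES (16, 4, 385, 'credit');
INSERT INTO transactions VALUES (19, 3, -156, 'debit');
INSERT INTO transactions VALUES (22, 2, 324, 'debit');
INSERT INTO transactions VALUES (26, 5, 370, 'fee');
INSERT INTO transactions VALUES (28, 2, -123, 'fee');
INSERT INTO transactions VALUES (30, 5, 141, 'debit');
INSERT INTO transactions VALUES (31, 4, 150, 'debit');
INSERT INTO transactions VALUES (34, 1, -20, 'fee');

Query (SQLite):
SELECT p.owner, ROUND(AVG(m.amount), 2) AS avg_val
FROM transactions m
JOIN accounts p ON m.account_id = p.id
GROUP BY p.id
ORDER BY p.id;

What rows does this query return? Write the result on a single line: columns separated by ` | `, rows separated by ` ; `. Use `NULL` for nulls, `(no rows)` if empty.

Join each transactions row to its accounts via account_id.
Group joined rows by accounts.id; compute ROUND(AVG(m.amount), 2) per group.
  1: ids {1, 5, 34} → ROUND(AVG(m.amount), 2)=59
  2: ids {22, 28} → ROUND(AVG(m.amount), 2)=100.5
  3: ids {19} → ROUND(AVG(m.amount), 2)=-156
  4: ids {16, 31} → ROUND(AVG(m.amount), 2)=267.5
  5: ids {2, 26, 30} → ROUND(AVG(m.amount), 2)=111

Hank | 59 ; Sol | 100.5 ; Tara | -156 ; Ravi | 267.5 ; Chen | 111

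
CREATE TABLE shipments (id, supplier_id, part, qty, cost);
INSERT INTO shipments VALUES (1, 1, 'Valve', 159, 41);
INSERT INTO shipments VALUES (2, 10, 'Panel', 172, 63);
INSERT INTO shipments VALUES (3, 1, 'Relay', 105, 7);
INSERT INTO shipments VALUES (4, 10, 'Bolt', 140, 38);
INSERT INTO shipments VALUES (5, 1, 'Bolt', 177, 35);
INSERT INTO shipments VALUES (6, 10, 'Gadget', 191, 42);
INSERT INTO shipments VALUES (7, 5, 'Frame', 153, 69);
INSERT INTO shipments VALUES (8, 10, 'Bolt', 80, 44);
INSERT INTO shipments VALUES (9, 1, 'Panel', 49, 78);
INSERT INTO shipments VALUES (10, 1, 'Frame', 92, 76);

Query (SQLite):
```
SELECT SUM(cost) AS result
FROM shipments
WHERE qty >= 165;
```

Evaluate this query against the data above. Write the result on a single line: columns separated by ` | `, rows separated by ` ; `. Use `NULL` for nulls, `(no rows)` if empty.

140

Rows where qty >= 165 → cost values: [63, 35, 42].
SUM of non-NULL values = 140.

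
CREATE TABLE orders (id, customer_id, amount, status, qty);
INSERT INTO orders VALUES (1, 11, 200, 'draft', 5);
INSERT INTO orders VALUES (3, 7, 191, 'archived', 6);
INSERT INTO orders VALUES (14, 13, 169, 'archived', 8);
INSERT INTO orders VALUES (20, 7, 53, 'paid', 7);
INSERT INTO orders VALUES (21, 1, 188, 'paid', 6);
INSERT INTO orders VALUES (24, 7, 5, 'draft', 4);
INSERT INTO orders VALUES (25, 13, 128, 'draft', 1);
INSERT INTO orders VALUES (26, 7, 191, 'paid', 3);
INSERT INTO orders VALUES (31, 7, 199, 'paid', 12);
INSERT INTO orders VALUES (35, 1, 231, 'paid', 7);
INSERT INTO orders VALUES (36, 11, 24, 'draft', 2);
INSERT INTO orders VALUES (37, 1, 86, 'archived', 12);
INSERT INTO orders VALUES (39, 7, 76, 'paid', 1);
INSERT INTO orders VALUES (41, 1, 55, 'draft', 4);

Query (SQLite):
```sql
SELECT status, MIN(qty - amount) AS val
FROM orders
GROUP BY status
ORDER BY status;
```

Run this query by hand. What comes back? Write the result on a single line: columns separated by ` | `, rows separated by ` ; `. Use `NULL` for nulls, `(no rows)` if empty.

For each row compute qty - amount.
Group by status; take MIN of the expression per group.
  archived: ids {3, 14, 37} → MIN(qty - amount)=-185
  draft: ids {1, 24, 25, 36, 41} → MIN(qty - amount)=-195
  paid: ids {20, 21, 26, 31, 35, 39} → MIN(qty - amount)=-224

archived | -185 ; draft | -195 ; paid | -224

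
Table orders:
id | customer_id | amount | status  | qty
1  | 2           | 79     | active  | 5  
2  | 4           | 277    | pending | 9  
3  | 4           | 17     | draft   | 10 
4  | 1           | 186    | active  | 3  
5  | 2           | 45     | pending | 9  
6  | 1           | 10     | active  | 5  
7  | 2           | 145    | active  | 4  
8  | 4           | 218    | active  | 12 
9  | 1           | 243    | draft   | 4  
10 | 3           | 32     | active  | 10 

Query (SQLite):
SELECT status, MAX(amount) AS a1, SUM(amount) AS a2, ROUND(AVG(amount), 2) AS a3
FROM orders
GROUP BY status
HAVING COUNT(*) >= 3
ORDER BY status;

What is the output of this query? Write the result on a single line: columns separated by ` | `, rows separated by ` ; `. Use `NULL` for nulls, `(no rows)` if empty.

Group orders by status.
Per group compute: MAX(amount), SUM(amount), ROUND(AVG(amount), 2).
HAVING: drop groups with fewer than 3 rows.
  active: ids {1, 4, 6, 7, 8, 10} → MAX(amount)=218, SUM(amount)=670, ROUND(AVG(amount), 2)=111.67
  draft: ids {3, 9} → MAX(amount)=243, SUM(amount)=260, ROUND(AVG(amount), 2)=130
  pending: ids {2, 5} → MAX(amount)=277, SUM(amount)=322, ROUND(AVG(amount), 2)=161

active | 218 | 670 | 111.67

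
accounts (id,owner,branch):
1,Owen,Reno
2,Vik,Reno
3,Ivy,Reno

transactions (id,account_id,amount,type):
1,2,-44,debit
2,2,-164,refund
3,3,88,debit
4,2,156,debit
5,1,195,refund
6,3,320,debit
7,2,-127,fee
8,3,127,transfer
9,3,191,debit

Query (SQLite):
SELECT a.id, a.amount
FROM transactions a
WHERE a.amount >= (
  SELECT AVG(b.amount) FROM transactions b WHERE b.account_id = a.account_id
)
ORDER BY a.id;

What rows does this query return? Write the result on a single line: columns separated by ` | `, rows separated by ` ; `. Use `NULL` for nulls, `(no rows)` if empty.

For each transactions row a, compute AVG(amount) over rows sharing a.account_id.
Keep row a if a.amount >= that per-group AVG.
  account_id=1: AVG(amount) = 195.0
  account_id=2: AVG(amount) = -44.75
  account_id=3: AVG(amount) = 181.5

1 | -44 ; 4 | 156 ; 5 | 195 ; 6 | 320 ; 9 | 191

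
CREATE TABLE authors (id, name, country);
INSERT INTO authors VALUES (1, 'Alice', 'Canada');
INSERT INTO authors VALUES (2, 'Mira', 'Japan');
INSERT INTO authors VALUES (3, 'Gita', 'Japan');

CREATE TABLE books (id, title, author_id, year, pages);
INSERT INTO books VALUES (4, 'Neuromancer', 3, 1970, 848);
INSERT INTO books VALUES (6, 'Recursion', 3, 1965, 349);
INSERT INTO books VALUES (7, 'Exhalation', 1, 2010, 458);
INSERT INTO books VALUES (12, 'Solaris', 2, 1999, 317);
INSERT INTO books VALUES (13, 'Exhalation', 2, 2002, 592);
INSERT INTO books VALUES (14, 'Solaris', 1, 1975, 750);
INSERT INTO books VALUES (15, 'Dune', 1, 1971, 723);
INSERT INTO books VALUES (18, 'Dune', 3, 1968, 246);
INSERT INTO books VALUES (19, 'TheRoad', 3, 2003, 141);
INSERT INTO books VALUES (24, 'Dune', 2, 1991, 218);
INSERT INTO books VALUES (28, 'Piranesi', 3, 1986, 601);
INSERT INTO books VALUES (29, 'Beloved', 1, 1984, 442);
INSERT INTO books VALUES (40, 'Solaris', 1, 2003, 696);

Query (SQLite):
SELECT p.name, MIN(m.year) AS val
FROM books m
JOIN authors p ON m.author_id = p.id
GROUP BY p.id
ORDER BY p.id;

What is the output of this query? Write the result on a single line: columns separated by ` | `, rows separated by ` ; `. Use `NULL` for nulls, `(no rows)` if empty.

Join each books row to its authors via author_id.
Group joined rows by authors.id; compute MIN(m.year) per group.
  1: ids {7, 14, 15, 29, 40} → MIN(m.year)=1971
  2: ids {12, 13, 24} → MIN(m.year)=1991
  3: ids {4, 6, 18, 19, 28} → MIN(m.year)=1965

Alice | 1971 ; Mira | 1991 ; Gita | 1965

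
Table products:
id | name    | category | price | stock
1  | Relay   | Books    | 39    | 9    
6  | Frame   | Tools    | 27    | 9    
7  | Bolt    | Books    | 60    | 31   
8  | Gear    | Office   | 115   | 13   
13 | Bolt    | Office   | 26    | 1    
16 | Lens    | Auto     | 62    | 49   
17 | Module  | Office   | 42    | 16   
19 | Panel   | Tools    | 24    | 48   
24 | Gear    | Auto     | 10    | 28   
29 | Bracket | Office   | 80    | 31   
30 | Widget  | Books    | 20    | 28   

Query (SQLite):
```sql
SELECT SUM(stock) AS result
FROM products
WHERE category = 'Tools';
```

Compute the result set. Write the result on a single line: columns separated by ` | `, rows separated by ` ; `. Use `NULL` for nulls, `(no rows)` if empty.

Rows where category='Tools' → stock values: [9, 48].
SUM of non-NULL values = 57.

57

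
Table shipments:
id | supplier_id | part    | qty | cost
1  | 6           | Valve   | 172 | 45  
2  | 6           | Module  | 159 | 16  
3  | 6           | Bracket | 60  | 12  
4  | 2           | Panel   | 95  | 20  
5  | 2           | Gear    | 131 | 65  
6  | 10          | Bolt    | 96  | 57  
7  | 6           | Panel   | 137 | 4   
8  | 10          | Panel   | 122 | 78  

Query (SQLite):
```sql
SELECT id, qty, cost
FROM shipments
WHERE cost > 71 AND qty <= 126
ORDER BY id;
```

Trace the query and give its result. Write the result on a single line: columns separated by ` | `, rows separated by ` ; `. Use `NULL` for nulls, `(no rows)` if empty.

cost > 71: ids {8}
qty <= 126: ids {3, 4, 6, 8}
Combine with AND.

8 | 122 | 78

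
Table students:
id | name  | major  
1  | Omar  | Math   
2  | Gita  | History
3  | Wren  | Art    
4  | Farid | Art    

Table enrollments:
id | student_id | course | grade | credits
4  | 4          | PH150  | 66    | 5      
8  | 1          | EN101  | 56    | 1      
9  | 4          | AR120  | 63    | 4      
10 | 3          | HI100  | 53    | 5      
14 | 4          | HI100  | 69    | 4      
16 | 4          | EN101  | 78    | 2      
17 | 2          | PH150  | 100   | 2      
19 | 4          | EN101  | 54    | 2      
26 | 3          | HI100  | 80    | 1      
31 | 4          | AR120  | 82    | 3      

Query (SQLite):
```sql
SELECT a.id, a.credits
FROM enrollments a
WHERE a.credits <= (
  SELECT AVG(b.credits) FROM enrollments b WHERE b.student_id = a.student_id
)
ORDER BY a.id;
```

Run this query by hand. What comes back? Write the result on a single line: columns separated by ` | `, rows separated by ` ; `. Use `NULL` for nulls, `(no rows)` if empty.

8 | 1 ; 16 | 2 ; 17 | 2 ; 19 | 2 ; 26 | 1 ; 31 | 3

For each enrollments row a, compute AVG(credits) over rows sharing a.student_id.
Keep row a if a.credits <= that per-group AVG.
  student_id=1: AVG(credits) = 1.0
  student_id=2: AVG(credits) = 2.0
  student_id=3: AVG(credits) = 3.0
  student_id=4: AVG(credits) = 3.333333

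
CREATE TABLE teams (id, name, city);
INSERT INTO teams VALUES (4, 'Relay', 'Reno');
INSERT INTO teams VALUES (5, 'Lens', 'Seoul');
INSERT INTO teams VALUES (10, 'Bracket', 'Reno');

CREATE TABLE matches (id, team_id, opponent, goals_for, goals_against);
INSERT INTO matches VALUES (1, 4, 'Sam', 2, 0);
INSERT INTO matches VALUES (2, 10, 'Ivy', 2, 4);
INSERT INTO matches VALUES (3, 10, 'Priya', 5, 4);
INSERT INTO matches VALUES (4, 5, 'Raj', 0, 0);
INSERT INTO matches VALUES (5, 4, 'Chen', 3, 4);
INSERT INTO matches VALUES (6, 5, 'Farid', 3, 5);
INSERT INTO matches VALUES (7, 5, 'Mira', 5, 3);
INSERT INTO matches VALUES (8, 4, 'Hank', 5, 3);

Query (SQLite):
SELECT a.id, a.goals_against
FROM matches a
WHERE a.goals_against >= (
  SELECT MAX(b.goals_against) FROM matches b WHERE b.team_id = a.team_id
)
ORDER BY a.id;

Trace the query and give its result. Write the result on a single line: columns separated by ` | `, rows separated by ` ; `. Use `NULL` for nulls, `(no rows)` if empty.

For each matches row a, compute MAX(goals_against) over rows sharing a.team_id.
Keep row a if a.goals_against >= that per-group MAX.
  team_id=4: MAX(goals_against) = 4
  team_id=5: MAX(goals_against) = 5
  team_id=10: MAX(goals_against) = 4

2 | 4 ; 3 | 4 ; 5 | 4 ; 6 | 5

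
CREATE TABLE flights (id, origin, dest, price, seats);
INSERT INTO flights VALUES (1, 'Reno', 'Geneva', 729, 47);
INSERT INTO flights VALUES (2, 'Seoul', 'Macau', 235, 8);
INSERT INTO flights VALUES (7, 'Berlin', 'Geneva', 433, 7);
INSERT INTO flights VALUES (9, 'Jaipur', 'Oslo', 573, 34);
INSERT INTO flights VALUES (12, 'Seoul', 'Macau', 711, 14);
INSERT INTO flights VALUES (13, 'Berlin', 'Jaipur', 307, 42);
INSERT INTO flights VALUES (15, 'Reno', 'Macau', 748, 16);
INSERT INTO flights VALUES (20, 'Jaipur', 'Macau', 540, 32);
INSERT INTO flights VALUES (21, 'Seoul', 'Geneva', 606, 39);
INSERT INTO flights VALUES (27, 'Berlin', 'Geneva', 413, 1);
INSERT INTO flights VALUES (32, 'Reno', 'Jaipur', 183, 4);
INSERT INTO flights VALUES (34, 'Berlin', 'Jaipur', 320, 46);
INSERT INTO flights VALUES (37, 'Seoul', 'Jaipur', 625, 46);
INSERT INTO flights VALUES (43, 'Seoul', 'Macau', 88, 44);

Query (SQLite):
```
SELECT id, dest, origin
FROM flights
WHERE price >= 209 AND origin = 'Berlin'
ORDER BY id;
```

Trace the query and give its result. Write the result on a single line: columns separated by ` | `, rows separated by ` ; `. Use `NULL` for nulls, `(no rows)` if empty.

7 | Geneva | Berlin ; 13 | Jaipur | Berlin ; 27 | Geneva | Berlin ; 34 | Jaipur | Berlin

price >= 209: ids {1, 2, 7, 9, 12, 13, 15, 20, 21, 27, 34, 37}
origin = 'Berlin': ids {7, 13, 27, 34}
Combine with AND.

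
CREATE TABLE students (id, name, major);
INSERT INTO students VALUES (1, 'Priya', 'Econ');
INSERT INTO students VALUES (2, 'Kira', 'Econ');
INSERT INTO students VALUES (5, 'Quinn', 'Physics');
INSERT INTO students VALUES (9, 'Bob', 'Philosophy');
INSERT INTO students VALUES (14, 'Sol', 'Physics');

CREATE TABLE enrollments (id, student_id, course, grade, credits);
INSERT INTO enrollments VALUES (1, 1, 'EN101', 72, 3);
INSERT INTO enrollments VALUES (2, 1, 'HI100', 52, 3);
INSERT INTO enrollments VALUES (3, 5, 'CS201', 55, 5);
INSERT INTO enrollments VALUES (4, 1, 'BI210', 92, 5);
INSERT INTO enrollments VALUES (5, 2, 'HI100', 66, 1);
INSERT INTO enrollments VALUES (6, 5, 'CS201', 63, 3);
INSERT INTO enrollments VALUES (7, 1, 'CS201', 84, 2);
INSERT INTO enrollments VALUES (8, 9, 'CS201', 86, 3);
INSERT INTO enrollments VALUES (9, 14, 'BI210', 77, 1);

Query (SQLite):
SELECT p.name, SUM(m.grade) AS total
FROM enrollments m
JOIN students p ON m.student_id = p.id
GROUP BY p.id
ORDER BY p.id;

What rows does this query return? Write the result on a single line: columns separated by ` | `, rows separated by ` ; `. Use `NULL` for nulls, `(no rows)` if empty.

Priya | 300 ; Kira | 66 ; Quinn | 118 ; Bob | 86 ; Sol | 77

Join each enrollments row to its students via student_id.
Group joined rows by students.id; compute SUM(m.grade) per group.
  1: ids {1, 2, 4, 7} → SUM(m.grade)=300
  2: ids {5} → SUM(m.grade)=66
  5: ids {3, 6} → SUM(m.grade)=118
  9: ids {8} → SUM(m.grade)=86
  14: ids {9} → SUM(m.grade)=77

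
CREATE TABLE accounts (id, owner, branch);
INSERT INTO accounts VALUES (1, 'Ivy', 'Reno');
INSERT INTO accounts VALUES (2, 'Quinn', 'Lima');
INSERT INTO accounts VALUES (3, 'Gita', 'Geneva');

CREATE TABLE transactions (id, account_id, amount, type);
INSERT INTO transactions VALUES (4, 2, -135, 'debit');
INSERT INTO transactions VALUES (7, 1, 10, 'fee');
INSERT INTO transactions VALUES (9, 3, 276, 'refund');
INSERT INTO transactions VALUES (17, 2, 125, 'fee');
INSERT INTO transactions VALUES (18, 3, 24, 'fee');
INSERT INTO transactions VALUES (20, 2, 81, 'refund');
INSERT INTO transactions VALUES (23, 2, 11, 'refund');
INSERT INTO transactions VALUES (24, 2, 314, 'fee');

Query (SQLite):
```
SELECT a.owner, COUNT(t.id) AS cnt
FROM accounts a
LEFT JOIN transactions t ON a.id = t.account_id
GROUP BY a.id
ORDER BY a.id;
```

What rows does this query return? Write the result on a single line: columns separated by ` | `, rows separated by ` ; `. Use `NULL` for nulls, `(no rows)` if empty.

Ivy | 1 ; Quinn | 5 ; Gita | 2

LEFT JOIN keeps every accounts row; unmatched ones get NULL for transactions columns.
Group by accounts.id and compute COUNT(t.id). COUNT(col) of an all-NULL group is 0.
  1: ids {7} → COUNT(t.id)=1
  2: ids {4, 17, 20, 23, 24} → COUNT(t.id)=5
  3: ids {9, 18} → COUNT(t.id)=2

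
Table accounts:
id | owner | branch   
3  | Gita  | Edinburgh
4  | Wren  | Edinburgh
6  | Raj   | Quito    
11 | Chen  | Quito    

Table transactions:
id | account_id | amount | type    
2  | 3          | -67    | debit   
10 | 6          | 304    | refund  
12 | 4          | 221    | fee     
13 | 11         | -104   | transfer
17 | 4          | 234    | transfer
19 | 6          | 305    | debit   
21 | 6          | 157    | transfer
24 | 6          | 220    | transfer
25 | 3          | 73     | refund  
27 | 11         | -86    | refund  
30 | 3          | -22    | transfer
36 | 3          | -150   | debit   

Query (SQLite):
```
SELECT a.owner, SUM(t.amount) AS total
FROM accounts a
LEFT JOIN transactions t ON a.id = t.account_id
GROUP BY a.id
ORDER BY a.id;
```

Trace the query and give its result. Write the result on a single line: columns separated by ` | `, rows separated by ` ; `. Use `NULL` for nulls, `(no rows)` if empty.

LEFT JOIN keeps every accounts row; unmatched ones get NULL for transactions columns.
Group by accounts.id and compute SUM(t.amount). SUM over an all-NULL group is NULL.
  3: ids {2, 25, 30, 36} → SUM(t.amount)=-166
  4: ids {12, 17} → SUM(t.amount)=455
  6: ids {10, 19, 21, 24} → SUM(t.amount)=986
  11: ids {13, 27} → SUM(t.amount)=-190

Gita | -166 ; Wren | 455 ; Raj | 986 ; Chen | -190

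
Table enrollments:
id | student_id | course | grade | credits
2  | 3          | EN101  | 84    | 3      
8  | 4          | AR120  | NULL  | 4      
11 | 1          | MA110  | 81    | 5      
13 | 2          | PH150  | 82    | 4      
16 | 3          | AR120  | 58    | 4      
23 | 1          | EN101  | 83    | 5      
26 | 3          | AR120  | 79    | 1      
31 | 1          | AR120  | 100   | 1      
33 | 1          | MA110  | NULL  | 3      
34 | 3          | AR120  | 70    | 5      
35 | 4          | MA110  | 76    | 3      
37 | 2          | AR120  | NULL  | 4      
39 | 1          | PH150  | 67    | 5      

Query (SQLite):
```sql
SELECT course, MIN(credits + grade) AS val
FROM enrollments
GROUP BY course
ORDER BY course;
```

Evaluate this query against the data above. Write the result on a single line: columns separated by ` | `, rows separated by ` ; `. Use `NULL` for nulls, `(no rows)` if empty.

For each row compute credits + grade.
Group by course; take MIN of the expression per group.
  AR120: ids {8, 16, 26, 31, 34, 37} → MIN(credits + grade)=62
  EN101: ids {2, 23} → MIN(credits + grade)=87
  MA110: ids {11, 33, 35} → MIN(credits + grade)=79
  PH150: ids {13, 39} → MIN(credits + grade)=72

AR120 | 62 ; EN101 | 87 ; MA110 | 79 ; PH150 | 72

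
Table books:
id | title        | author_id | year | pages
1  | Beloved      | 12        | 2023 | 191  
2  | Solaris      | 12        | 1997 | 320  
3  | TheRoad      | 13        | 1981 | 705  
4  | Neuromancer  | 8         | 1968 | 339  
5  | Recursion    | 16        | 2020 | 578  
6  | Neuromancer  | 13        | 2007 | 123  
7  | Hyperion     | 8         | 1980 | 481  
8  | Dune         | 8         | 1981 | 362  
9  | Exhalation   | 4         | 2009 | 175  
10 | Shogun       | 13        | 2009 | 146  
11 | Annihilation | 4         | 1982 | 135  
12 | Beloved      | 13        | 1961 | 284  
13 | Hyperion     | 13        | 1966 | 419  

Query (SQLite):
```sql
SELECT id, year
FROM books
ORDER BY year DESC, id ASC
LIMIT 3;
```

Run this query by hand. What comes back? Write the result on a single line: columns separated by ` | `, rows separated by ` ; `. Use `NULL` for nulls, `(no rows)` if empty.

Sort by year desc, tiebreak id asc: (2023, id=1), (2020, id=5), (2009, id=9), (2009, id=10), (2007, id=6), (1997, id=2) …. Take first 3.

1 | 2023 ; 5 | 2020 ; 9 | 2009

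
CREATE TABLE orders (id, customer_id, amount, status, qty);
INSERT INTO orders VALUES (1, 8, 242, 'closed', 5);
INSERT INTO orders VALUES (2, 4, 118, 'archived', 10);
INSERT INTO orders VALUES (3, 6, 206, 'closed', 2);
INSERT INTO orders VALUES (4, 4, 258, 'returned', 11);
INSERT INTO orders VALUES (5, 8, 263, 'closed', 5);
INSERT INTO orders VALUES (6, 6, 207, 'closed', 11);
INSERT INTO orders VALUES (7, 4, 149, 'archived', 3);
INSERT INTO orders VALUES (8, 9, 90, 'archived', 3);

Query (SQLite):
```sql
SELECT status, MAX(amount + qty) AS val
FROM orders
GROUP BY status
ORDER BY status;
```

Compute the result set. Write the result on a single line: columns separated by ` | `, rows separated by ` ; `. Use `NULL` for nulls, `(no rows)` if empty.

For each row compute amount + qty.
Group by status; take MAX of the expression per group.
  archived: ids {2, 7, 8} → MAX(amount + qty)=152
  closed: ids {1, 3, 5, 6} → MAX(amount + qty)=268
  returned: ids {4} → MAX(amount + qty)=269

archived | 152 ; closed | 268 ; returned | 269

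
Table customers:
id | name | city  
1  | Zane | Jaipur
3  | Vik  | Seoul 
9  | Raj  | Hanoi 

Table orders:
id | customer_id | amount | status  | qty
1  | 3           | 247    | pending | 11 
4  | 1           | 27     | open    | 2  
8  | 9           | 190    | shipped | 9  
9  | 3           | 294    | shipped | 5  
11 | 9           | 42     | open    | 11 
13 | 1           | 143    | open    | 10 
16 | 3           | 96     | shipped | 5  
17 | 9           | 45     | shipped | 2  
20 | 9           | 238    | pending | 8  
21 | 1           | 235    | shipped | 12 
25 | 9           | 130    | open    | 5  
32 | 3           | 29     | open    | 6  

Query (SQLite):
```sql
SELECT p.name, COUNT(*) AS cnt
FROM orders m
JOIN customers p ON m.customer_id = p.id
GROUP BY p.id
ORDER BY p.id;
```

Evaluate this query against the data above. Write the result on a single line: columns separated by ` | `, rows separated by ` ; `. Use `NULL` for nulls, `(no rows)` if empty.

Zane | 3 ; Vik | 4 ; Raj | 5

Join each orders row to its customers via customer_id.
Group joined rows by customers.id; compute COUNT(*) per group.
  1: ids {4, 13, 21} → COUNT(*)=3
  3: ids {1, 9, 16, 32} → COUNT(*)=4
  9: ids {8, 11, 17, 20, 25} → COUNT(*)=5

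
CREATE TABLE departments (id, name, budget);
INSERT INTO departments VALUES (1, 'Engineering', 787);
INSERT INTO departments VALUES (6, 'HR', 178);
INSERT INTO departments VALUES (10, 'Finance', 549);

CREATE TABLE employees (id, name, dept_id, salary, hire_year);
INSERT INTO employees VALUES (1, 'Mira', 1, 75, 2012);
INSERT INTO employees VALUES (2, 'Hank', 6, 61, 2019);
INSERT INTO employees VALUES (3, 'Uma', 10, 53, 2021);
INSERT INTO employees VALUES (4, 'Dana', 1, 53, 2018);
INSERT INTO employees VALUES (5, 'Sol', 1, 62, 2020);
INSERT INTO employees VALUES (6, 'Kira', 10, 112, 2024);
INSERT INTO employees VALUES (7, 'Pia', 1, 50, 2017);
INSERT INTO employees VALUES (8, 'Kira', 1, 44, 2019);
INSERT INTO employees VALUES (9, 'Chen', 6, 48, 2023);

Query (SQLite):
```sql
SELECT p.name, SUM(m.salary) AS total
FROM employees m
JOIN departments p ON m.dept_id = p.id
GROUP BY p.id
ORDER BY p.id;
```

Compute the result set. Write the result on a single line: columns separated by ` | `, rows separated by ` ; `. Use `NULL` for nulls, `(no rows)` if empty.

Engineering | 284 ; HR | 109 ; Finance | 165

Join each employees row to its departments via dept_id.
Group joined rows by departments.id; compute SUM(m.salary) per group.
  1: ids {1, 4, 5, 7, 8} → SUM(m.salary)=284
  6: ids {2, 9} → SUM(m.salary)=109
  10: ids {3, 6} → SUM(m.salary)=165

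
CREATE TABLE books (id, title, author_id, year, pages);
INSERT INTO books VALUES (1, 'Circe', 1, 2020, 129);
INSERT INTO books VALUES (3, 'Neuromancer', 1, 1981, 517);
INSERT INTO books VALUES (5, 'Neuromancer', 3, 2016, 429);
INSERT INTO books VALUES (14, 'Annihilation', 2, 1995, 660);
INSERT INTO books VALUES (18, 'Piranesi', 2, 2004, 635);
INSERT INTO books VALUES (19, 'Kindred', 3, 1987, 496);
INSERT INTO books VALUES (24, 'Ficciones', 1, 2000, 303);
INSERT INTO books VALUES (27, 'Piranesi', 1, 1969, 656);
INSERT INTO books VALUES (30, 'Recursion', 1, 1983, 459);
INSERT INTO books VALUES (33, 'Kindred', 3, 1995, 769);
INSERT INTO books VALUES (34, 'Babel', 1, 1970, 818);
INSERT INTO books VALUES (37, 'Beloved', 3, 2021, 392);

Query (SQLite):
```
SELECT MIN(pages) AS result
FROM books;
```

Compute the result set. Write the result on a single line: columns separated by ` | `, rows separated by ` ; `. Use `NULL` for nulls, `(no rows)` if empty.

All pages values: [129, 517, 429, 660, 635, 496, 303, 656, 459, 769, 818, 392].
MIN of non-NULL values = 129.

129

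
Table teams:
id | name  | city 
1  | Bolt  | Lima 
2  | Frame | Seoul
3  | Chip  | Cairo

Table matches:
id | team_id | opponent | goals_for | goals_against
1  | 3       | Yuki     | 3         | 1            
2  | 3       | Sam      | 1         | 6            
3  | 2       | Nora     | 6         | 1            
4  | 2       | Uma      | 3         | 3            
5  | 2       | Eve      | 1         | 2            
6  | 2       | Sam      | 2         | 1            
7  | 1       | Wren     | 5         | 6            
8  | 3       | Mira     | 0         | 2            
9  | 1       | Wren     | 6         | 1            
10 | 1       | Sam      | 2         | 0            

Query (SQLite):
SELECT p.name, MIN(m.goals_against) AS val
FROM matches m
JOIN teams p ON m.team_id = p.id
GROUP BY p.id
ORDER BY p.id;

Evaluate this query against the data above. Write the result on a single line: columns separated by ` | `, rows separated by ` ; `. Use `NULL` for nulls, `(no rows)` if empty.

Join each matches row to its teams via team_id.
Group joined rows by teams.id; compute MIN(m.goals_against) per group.
  1: ids {7, 9, 10} → MIN(m.goals_against)=0
  2: ids {3, 4, 5, 6} → MIN(m.goals_against)=1
  3: ids {1, 2, 8} → MIN(m.goals_against)=1

Bolt | 0 ; Frame | 1 ; Chip | 1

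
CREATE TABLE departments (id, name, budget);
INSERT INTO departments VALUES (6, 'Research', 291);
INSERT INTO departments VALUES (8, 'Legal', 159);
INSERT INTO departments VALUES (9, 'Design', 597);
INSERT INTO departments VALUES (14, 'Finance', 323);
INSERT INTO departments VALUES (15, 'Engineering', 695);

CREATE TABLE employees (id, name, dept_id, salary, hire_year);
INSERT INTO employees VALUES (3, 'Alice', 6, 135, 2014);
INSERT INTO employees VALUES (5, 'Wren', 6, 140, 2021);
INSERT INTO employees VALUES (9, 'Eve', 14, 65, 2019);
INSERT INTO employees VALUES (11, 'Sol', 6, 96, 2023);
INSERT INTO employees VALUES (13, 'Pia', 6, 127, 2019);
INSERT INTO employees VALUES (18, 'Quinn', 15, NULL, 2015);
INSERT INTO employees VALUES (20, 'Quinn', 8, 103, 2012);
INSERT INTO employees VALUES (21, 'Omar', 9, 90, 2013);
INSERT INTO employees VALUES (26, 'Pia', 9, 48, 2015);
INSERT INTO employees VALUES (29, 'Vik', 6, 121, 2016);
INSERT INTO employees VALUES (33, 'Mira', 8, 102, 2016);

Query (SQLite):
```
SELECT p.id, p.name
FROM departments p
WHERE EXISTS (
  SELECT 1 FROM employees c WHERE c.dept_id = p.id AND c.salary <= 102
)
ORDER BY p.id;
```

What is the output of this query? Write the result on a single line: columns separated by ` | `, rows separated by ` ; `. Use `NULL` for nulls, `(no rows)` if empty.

For each departments row, check whether any employees with matching dept_id has salary <= 102.
Keep rows where that is true.

6 | Research ; 8 | Legal ; 9 | Design ; 14 | Finance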